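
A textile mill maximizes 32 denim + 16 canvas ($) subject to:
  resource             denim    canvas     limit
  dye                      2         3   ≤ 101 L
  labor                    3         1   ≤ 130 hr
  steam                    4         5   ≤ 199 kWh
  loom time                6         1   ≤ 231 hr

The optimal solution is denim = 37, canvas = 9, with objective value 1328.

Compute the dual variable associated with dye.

At the optimum: dye uses 101 of 101 (binding); labor uses 120 of 130 (slack = 10); steam uses 193 of 199 (slack = 6); loom time uses 231 of 231 (binding).
Since labor, steam are not tight, their duals are 0.
From A_Bᵀ y = c: 2·y_dye + 6·y_loom time = 32; 3·y_dye + 1·y_loom time = 16.
This yields shadow prices y_dye = 4, y_loom time = 4.
Shadow price of dye = 4.

4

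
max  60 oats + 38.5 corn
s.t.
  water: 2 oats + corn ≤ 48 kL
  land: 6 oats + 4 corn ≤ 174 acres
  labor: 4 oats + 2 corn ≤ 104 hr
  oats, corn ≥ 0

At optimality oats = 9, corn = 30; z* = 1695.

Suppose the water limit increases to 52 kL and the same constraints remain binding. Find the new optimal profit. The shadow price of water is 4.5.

Δb = 4, so new z* = 1695 + (4.5)·(4) = 1695 + 18 = 1713.

1713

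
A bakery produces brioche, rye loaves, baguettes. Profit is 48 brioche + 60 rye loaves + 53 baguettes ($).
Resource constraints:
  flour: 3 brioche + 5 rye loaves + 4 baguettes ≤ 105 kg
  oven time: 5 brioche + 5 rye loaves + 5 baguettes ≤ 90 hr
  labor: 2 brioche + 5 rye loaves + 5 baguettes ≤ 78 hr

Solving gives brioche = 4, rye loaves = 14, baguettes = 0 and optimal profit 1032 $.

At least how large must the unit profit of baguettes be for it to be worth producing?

Binding: oven time and labor. Non-binding: flour (23 unused).
Slack constraints have shadow price 0 (complementary slackness).
The binding rows give the dual system: 5·y_oven time + 2·y_labor = 48 and 5·y_oven time + 5·y_labor = 60.
→ y_oven time = 8 and y_labor = 4.
baguettes enters the basis when its profit ≥ yᵀa₃ = 8·5 + 4·5 = 60.

60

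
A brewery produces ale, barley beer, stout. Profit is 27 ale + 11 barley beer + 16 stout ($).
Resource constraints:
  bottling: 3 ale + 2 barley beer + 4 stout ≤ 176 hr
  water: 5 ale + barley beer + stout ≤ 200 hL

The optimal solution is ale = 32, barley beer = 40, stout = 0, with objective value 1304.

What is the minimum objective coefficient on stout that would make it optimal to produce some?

19

At the optimum: bottling uses 176 of 176 (binding); water uses 200 of 200 (binding).
From A_Bᵀ y = c: 3·y_bottling + 5·y_water = 27; 2·y_bottling + 1·y_water = 11.
→ y_bottling = 4 and y_water = 3.
stout enters the basis when its profit ≥ yᵀa₃ = 4·4 + 3·1 = 19.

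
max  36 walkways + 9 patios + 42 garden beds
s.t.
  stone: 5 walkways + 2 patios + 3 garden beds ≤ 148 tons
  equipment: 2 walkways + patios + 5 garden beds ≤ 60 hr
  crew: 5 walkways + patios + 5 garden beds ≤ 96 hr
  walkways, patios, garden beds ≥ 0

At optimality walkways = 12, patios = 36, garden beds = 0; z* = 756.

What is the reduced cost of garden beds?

-3

At the optimum: stone uses 132 of 148 (slack = 16); equipment uses 60 of 60 (binding); crew uses 96 of 96 (binding).
Since stone is not tight, its dual is 0.
From A_Bᵀ y = c: 2·y_equipment + 5·y_crew = 36; 1·y_equipment + 1·y_crew = 9.
This yields shadow prices y_equipment = 3, y_crew = 6.
Reduced cost of garden beds: c₃ − yᵀa₃ = 42 − (3·5 + 6·5) = 42 − 45 = -3.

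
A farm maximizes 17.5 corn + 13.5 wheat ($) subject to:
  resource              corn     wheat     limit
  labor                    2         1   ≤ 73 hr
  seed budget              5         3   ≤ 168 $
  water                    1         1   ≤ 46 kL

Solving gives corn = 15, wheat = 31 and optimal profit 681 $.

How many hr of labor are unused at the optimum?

labor used = 2·15 + 1·31 = 61; slack = 73 − 61 = 12.

12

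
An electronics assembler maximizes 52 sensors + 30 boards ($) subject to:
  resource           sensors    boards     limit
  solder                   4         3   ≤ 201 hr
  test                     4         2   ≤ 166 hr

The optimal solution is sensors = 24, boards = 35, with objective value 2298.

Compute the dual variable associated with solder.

Check each constraint at x*: solder 201/201 (tight); test 166/166 (tight).
The binding rows give the dual system: 4·y_solder + 4·y_test = 52 and 3·y_solder + 2·y_test = 30.
This yields shadow prices y_solder = 4, y_test = 9.
Shadow price of solder = 4.

4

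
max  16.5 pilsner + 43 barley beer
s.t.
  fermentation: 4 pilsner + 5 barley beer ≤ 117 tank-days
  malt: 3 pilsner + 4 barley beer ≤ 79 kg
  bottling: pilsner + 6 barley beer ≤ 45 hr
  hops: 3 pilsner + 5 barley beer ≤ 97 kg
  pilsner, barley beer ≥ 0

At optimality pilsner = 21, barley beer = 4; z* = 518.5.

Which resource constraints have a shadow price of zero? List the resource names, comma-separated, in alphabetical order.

fermentation, hops

fermentation: 104/117 (slack 13)
malt: 79/79 (binding)
bottling: 45/45 (binding)
hops: 83/97 (slack 14)
By complementary slackness, a constraint with positive slack has shadow price 0 → fermentation, hops.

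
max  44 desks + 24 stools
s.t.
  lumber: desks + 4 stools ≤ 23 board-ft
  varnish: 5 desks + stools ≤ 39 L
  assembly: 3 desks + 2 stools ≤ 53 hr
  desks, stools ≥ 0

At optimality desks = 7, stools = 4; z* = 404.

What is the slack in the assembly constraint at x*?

24

assembly used = 3·7 + 2·4 = 29; slack = 53 − 29 = 24.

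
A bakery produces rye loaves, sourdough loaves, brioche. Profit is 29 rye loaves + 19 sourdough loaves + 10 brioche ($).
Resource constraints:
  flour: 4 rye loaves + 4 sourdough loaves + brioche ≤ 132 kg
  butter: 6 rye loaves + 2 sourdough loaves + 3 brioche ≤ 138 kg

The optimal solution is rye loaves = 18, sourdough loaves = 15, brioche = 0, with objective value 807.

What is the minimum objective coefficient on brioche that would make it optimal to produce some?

11

Check each constraint at x*: flour 132/132 (tight); butter 138/138 (tight).
Dual feasibility on the basic columns requires 4·y_flour + 6·y_butter = 29, 4·y_flour + 2·y_butter = 19.
Solving: y_flour = 3.5, y_butter = 2.5.
brioche enters the basis when its profit ≥ yᵀa₃ = 3.5·1 + 2.5·3 = 11.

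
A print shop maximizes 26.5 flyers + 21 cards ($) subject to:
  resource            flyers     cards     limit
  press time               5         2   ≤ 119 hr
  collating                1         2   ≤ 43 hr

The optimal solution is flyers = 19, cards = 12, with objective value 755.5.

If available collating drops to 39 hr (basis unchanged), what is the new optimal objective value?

729.5

Both press time and collating are binding at x*.
The binding rows give the dual system: 5·y_press time + 1·y_collating = 26.5 and 2·y_press time + 2·y_collating = 21.
Solving: y_press time = 4, y_collating = 6.5.
Δz = y_collating·Δb = 6.5 × (-4) = -26, so new z* = 755.5 − 26 = 729.5.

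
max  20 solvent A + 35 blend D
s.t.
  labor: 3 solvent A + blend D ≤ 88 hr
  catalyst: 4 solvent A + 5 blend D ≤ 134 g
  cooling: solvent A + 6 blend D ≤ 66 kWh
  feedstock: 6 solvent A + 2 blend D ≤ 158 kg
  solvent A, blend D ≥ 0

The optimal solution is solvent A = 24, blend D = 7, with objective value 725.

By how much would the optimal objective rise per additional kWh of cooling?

At the optimum: labor uses 79 of 88 (slack = 9); catalyst uses 131 of 134 (slack = 3); cooling uses 66 of 66 (binding); feedstock uses 158 of 158 (binding).
Since labor, catalyst are not tight, their duals are 0.
The binding rows give the dual system: 1·y_cooling + 6·y_feedstock = 20 and 6·y_cooling + 2·y_feedstock = 35.
Solving: y_cooling = 5, y_feedstock = 2.5.
Shadow price of cooling = 5.

5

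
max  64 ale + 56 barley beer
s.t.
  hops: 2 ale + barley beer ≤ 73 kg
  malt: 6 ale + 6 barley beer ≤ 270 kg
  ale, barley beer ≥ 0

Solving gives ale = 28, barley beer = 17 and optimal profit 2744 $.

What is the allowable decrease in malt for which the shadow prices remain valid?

51

Binding constraints: hops, malt. The basis is B = [[2,1],[6,6]] with det 6.
Per unit decrease in malt, x* moves by d = (0.1667, -0.3333).
The basis stays optimal until barley beer reaches 0; allowable decrease = 51 kg.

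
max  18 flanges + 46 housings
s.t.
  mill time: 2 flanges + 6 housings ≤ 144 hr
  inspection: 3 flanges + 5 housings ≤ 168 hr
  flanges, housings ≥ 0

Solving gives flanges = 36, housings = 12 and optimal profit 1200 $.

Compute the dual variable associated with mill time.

6

Both mill time and inspection are binding at x*.
Dual feasibility on the basic columns requires 2·y_mill time + 3·y_inspection = 18, 6·y_mill time + 5·y_inspection = 46.
This yields shadow prices y_mill time = 6, y_inspection = 2.
Shadow price of mill time = 6.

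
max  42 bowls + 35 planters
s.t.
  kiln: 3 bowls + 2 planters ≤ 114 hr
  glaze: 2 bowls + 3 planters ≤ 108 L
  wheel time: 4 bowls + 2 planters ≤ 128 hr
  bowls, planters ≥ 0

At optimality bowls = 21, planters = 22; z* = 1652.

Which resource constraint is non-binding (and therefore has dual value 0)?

kiln

kiln: 107/114 (slack 7)
glaze: 108/108 (binding)
wheel time: 128/128 (binding)
By complementary slackness, a constraint with positive slack has shadow price 0 → kiln.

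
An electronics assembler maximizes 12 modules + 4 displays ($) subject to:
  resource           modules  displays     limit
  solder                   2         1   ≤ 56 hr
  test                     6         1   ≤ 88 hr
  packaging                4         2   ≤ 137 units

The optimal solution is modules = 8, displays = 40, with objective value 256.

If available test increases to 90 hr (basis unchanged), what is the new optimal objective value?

At the optimum: solder uses 56 of 56 (binding); test uses 88 of 88 (binding); packaging uses 112 of 137 (slack = 25).
Since packaging is not tight, its dual is 0.
From A_Bᵀ y = c: 2·y_solder + 6·y_test = 12; 1·y_solder + 1·y_test = 4.
Solving: y_solder = 3, y_test = 1.
Δz = y_test·Δb = 1 × (2) = 2, so new z* = 256 + 2 = 258.

258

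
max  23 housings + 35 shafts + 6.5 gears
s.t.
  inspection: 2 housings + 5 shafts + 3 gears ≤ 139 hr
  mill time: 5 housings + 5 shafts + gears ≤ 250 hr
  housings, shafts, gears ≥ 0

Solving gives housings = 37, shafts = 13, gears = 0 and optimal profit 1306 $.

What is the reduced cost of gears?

-8.5

Both inspection and mill time are binding at x*.
Dual feasibility on the basic columns requires 2·y_inspection + 5·y_mill time = 23, 5·y_inspection + 5·y_mill time = 35.
→ y_inspection = 4 and y_mill time = 3.
Reduced cost of gears: c₃ − yᵀa₃ = 6.5 − (4·3 + 3·1) = 6.5 − 15 = -8.5.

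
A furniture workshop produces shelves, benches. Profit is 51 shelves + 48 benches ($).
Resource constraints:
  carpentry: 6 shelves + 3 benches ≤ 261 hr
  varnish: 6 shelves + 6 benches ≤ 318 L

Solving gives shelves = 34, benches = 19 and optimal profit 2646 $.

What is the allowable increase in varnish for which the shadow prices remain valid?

204

Binding constraints: carpentry, varnish. The basis is B = [[6,3],[6,6]] with det 18.
Per unit increase in varnish, x* moves by d = (-0.1667, 0.3333).
The basis stays optimal until shelves reaches 0; allowable increase = 204 L.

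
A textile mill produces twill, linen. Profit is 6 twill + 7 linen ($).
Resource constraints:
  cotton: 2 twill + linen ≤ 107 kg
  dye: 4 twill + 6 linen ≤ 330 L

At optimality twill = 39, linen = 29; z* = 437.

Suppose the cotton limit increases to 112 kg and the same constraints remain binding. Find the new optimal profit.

442

Check each constraint at x*: cotton 107/107 (tight); dye 330/330 (tight).
Dual feasibility on the basic columns requires 2·y_cotton + 4·y_dye = 6, 1·y_cotton + 6·y_dye = 7.
Solving: y_cotton = 1, y_dye = 1.
Δz = y_cotton·Δb = 1 × (5) = 5, so new z* = 437 + 5 = 442.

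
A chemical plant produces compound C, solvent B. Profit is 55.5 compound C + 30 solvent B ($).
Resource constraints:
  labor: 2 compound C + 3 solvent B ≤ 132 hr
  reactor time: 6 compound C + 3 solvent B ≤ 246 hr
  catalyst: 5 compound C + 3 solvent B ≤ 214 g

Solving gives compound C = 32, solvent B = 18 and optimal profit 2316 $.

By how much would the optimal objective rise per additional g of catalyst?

Check each constraint at x*: labor 118/132 (slack 14); reactor time 246/246 (tight); catalyst 214/214 (tight).
Since labor is not tight, its dual is 0.
The binding rows give the dual system: 6·y_reactor time + 5·y_catalyst = 55.5 and 3·y_reactor time + 3·y_catalyst = 30.
Solving: y_reactor time = 5.5, y_catalyst = 4.5.
Shadow price of catalyst = 4.5.

4.5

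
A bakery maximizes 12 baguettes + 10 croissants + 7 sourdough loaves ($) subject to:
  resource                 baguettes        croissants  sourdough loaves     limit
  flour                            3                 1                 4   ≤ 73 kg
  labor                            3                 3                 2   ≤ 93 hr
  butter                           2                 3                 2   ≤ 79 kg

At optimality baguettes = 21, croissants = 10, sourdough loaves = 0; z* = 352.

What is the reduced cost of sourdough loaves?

-3

Binding: flour and labor. Non-binding: butter (7 unused).
Since butter is not tight, its dual is 0.
The binding rows give the dual system: 3·y_flour + 3·y_labor = 12 and 1·y_flour + 3·y_labor = 10.
Solving: y_flour = 1, y_labor = 3.
Reduced cost of sourdough loaves: c₃ − yᵀa₃ = 7 − (1·4 + 3·2) = 7 − 10 = -3.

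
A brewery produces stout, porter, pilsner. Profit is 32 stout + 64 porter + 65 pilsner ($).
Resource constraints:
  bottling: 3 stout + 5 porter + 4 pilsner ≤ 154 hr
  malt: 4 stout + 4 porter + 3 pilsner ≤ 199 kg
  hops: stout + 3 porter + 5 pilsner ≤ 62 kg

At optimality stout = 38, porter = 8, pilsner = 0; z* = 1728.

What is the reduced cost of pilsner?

At the optimum: bottling uses 154 of 154 (binding); malt uses 184 of 199 (slack = 15); hops uses 62 of 62 (binding).
Slack constraints have shadow price 0 (complementary slackness).
Dual feasibility on the basic columns requires 3·y_bottling + 1·y_hops = 32, 5·y_bottling + 3·y_hops = 64.
→ y_bottling = 8 and y_hops = 8.
Reduced cost of pilsner: c₃ − yᵀa₃ = 65 − (8·4 + 8·5) = 65 − 72 = -7.

-7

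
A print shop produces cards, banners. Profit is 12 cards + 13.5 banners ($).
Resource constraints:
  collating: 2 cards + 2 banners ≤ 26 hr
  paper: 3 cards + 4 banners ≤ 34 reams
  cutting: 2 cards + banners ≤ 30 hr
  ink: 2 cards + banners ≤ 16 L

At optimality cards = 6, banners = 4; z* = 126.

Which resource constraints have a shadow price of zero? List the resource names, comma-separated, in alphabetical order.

collating: 20/26 (slack 6)
paper: 34/34 (binding)
cutting: 16/30 (slack 14)
ink: 16/16 (binding)
By complementary slackness, a constraint with positive slack has shadow price 0 → collating, cutting.

collating, cutting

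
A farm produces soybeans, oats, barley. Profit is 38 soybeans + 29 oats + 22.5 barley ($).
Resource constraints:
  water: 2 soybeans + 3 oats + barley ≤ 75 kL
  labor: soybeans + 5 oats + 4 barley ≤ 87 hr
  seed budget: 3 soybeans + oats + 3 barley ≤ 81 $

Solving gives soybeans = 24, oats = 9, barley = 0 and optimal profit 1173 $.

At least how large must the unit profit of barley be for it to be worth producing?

31

Check each constraint at x*: water 75/75 (tight); labor 69/87 (slack 18); seed budget 81/81 (tight).
Slack constraints have shadow price 0 (complementary slackness).
From A_Bᵀ y = c: 2·y_water + 3·y_seed budget = 38; 3·y_water + 1·y_seed budget = 29.
This yields shadow prices y_water = 7, y_seed budget = 8.
barley enters the basis when its profit ≥ yᵀa₃ = 7·1 + 8·3 = 31.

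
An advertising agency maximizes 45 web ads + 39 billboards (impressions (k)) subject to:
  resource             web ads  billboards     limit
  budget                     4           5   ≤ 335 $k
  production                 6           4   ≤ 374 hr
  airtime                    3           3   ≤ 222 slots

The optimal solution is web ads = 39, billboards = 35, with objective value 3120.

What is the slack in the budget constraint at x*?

budget used = 4·39 + 5·35 = 331; slack = 335 − 331 = 4.

4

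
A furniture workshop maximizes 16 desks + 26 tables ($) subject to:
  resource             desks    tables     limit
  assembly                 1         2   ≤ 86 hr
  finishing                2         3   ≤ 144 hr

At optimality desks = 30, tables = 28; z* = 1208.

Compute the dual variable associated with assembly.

At the optimum: assembly uses 86 of 86 (binding); finishing uses 144 of 144 (binding).
From A_Bᵀ y = c: 1·y_assembly + 2·y_finishing = 16; 2·y_assembly + 3·y_finishing = 26.
Solving: y_assembly = 4, y_finishing = 6.
Shadow price of assembly = 4.

4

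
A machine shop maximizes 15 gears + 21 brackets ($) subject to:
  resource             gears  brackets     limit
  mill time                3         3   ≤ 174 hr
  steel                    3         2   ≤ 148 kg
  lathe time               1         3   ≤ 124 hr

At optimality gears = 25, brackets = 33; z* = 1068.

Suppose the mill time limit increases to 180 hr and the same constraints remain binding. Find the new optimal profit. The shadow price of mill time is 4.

1092

Δb = 6, so new z* = 1068 + (4)·(6) = 1068 + 24 = 1092.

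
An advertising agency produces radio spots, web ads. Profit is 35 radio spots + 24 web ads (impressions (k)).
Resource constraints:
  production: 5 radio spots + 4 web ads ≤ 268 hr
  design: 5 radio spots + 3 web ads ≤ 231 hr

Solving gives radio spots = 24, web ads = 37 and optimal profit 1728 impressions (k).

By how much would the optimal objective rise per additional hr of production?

Check each constraint at x*: production 268/268 (tight); design 231/231 (tight).
The binding rows give the dual system: 5·y_production + 5·y_design = 35 and 4·y_production + 3·y_design = 24.
Solving: y_production = 3, y_design = 4.
Shadow price of production = 3.

3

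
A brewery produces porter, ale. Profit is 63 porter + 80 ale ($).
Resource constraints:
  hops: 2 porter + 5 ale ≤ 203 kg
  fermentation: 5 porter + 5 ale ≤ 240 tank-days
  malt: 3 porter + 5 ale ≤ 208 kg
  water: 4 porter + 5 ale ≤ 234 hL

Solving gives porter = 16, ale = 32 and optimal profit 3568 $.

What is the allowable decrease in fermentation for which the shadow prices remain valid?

Binding constraints: fermentation, malt. The basis is B = [[5,5],[3,5]] with det 10.
Per unit decrease in fermentation, x* moves by d = (-0.5, 0.3).
The basis stays optimal until hops becomes binding; allowable decrease = 22 tank-days.

22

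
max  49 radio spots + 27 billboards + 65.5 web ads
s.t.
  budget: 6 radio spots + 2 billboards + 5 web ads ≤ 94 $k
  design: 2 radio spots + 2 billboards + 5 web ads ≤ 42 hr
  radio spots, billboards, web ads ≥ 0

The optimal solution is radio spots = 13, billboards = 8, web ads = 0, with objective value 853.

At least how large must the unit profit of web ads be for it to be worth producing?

67.5

Both budget and design are binding at x*.
Dual feasibility on the basic columns requires 6·y_budget + 2·y_design = 49, 2·y_budget + 2·y_design = 27.
Solving: y_budget = 5.5, y_design = 8.
web ads enters the basis when its profit ≥ yᵀa₃ = 5.5·5 + 8·5 = 67.5.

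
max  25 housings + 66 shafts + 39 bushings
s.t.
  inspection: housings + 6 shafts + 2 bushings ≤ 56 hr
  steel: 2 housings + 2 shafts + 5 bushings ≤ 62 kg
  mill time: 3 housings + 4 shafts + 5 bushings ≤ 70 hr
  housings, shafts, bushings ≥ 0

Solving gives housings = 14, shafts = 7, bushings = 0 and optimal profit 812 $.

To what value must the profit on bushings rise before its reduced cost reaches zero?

44

At the optimum: inspection uses 56 of 56 (binding); steel uses 42 of 62 (slack = 20); mill time uses 70 of 70 (binding).
By complementary slackness, y = 0 for the non-binding constraint.
Dual feasibility on the basic columns requires 1·y_inspection + 3·y_mill time = 25, 6·y_inspection + 4·y_mill time = 66.
→ y_inspection = 7 and y_mill time = 6.
bushings enters the basis when its profit ≥ yᵀa₃ = 7·2 + 6·5 = 44.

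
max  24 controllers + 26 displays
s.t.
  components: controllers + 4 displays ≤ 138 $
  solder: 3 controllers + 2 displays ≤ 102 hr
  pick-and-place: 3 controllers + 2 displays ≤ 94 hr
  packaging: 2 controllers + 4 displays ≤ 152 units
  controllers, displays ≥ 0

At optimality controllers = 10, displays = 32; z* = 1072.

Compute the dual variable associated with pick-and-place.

At the optimum: components uses 138 of 138 (binding); solder uses 94 of 102 (slack = 8); pick-and-place uses 94 of 94 (binding); packaging uses 148 of 152 (slack = 4).
By complementary slackness, y = 0 for the non-binding constraints.
From A_Bᵀ y = c: 1·y_components + 3·y_pick-and-place = 24; 4·y_components + 2·y_pick-and-place = 26.
This yields shadow prices y_components = 3, y_pick-and-place = 7.
Shadow price of pick-and-place = 7.

7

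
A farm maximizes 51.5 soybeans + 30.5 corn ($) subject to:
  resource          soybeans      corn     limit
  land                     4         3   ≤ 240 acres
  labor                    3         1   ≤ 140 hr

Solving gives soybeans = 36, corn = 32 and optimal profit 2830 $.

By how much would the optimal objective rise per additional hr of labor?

6.5

Both land and labor are binding at x*.
Dual feasibility on the basic columns requires 4·y_land + 3·y_labor = 51.5, 3·y_land + 1·y_labor = 30.5.
Solving: y_land = 8, y_labor = 6.5.
Shadow price of labor = 6.5.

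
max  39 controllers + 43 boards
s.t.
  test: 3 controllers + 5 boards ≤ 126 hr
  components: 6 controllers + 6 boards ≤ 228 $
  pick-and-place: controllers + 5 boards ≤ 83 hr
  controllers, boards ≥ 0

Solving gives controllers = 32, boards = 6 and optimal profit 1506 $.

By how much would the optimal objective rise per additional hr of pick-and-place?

0

Check each constraint at x*: test 126/126 (tight); components 228/228 (tight); pick-and-place 62/83 (slack 21).
Since pick-and-place is not tight, its dual is 0.
From A_Bᵀ y = c: 3·y_test + 6·y_components = 39; 5·y_test + 6·y_components = 43.
Solving: y_test = 2, y_components = 5.5.
Shadow price of pick-and-place = 0.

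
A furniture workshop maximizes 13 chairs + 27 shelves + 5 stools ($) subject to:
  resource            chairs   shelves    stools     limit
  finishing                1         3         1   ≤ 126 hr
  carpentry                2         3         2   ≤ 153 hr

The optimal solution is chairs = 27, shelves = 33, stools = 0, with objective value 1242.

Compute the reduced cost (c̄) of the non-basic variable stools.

-8

Both finishing and carpentry are binding at x*.
From A_Bᵀ y = c: 1·y_finishing + 2·y_carpentry = 13; 3·y_finishing + 3·y_carpentry = 27.
→ y_finishing = 5 and y_carpentry = 4.
Reduced cost of stools: c₃ − yᵀa₃ = 5 − (5·1 + 4·2) = 5 − 13 = -8.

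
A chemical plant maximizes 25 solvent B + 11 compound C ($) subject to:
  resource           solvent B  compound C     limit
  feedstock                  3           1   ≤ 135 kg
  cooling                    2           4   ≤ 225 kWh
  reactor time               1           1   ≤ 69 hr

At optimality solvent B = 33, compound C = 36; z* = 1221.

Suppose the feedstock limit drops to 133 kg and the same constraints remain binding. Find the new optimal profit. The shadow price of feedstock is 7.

1207

Δb = -2, so new z* = 1221 + (7)·(-2) = 1221 − 14 = 1207.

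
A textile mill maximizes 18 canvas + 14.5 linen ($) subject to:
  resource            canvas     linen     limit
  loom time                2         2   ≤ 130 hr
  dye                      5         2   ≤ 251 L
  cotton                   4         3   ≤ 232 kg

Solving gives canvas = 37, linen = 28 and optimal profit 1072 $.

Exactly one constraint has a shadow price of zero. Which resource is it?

loom time: 130/130 (binding)
dye: 241/251 (slack 10)
cotton: 232/232 (binding)
By complementary slackness, a constraint with positive slack has shadow price 0 → dye.

dye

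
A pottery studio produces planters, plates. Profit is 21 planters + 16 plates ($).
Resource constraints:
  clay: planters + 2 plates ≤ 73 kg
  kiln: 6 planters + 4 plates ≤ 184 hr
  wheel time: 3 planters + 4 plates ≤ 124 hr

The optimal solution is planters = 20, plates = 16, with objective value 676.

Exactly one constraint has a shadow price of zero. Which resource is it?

clay

clay: 52/73 (slack 21)
kiln: 184/184 (binding)
wheel time: 124/124 (binding)
By complementary slackness, a constraint with positive slack has shadow price 0 → clay.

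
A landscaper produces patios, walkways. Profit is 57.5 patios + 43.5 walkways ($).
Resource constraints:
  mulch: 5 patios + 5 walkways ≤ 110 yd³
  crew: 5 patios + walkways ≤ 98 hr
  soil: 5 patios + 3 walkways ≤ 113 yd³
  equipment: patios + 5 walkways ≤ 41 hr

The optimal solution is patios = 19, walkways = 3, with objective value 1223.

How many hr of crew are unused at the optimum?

crew used = 5·19 + 1·3 = 98; slack = 98 − 98 = 0.

0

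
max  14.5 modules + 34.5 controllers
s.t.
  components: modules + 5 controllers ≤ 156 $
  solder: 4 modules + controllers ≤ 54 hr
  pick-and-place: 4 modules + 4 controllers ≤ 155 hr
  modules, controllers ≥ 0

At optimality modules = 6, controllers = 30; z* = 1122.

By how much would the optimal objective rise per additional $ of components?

Binding: components and solder. Non-binding: pick-and-place (11 unused).
By complementary slackness, y = 0 for the non-binding constraint.
The binding rows give the dual system: 1·y_components + 4·y_solder = 14.5 and 5·y_components + 1·y_solder = 34.5.
Solving: y_components = 6.5, y_solder = 2.
Shadow price of components = 6.5.

6.5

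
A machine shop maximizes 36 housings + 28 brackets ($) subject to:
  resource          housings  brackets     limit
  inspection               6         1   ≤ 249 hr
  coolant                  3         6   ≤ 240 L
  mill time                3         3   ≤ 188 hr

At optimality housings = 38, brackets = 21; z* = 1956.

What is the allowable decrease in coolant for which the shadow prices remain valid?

Binding constraints: inspection, coolant. The basis is B = [[6,1],[3,6]] with det 33.
Per unit decrease in coolant, x* moves by d = (0.0303, -0.1818).
The basis stays optimal until brackets reaches 0; allowable decrease = 115.5 L.

115.5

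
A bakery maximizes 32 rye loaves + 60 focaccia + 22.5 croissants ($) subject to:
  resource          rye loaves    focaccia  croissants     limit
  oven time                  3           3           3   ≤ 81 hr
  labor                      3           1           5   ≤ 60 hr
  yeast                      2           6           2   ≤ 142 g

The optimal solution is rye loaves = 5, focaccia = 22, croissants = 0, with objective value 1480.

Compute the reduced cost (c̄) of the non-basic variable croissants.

-9.5

Binding: oven time and yeast. Non-binding: labor (23 unused).
Since labor is not tight, its dual is 0.
From A_Bᵀ y = c: 3·y_oven time + 2·y_yeast = 32; 3·y_oven time + 6·y_yeast = 60.
Solving: y_oven time = 6, y_yeast = 7.
Reduced cost of croissants: c₃ − yᵀa₃ = 22.5 − (6·3 + 7·2) = 22.5 − 32 = -9.5.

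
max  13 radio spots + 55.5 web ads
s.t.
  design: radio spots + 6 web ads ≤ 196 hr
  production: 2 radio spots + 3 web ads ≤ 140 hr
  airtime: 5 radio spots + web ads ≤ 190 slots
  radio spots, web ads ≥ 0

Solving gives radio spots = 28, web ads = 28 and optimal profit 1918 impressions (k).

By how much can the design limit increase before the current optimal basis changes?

Binding constraints: design, production. The basis is B = [[1,6],[2,3]] with det -9.
Per unit increase in design, x* moves by d = (-0.3333, 0.2222).
The basis stays optimal until radio spots reaches 0; allowable increase = 84 hr.

84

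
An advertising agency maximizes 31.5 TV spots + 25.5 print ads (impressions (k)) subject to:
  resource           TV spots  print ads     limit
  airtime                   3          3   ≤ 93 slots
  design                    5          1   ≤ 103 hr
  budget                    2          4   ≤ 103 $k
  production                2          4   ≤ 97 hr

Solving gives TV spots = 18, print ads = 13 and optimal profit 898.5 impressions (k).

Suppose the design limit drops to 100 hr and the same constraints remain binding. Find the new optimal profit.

Binding: airtime and design. Non-binding: budget (15 unused), production (9 unused).
Slack constraints have shadow price 0 (complementary slackness).
The binding rows give the dual system: 3·y_airtime + 5·y_design = 31.5 and 3·y_airtime + 1·y_design = 25.5.
Solving: y_airtime = 8, y_design = 1.5.
Δz = y_design·Δb = 1.5 × (-3) = -4.5, so new z* = 898.5 − 4.5 = 894.

894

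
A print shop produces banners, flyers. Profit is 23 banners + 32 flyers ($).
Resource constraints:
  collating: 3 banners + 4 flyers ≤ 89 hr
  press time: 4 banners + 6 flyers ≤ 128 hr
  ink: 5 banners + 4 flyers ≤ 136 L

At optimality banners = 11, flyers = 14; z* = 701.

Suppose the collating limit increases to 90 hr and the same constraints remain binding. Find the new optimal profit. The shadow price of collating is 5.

706

Δb = 1, so new z* = 701 + (5)·(1) = 701 + 5 = 706.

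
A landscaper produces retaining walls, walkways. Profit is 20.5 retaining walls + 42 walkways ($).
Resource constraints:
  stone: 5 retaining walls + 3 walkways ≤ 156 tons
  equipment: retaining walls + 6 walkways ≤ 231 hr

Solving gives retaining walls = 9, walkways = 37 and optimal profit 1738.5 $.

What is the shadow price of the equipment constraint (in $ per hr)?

5.5

Check each constraint at x*: stone 156/156 (tight); equipment 231/231 (tight).
From A_Bᵀ y = c: 5·y_stone + 1·y_equipment = 20.5; 3·y_stone + 6·y_equipment = 42.
→ y_stone = 3 and y_equipment = 5.5.
Shadow price of equipment = 5.5.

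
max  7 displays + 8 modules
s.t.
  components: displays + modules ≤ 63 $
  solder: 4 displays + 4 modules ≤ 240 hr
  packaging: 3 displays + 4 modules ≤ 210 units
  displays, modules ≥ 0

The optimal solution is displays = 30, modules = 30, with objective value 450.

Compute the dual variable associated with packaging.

At the optimum: components uses 60 of 63 (slack = 3); solder uses 240 of 240 (binding); packaging uses 210 of 210 (binding).
Since components is not tight, its dual is 0.
The binding rows give the dual system: 4·y_solder + 3·y_packaging = 7 and 4·y_solder + 4·y_packaging = 8.
This yields shadow prices y_solder = 1, y_packaging = 1.
Shadow price of packaging = 1.

1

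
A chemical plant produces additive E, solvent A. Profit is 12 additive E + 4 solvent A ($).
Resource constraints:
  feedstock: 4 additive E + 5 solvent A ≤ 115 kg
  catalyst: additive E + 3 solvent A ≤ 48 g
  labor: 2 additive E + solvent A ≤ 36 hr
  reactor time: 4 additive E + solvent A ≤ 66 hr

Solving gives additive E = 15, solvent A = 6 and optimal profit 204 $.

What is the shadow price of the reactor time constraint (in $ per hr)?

2

Check each constraint at x*: feedstock 90/115 (slack 25); catalyst 33/48 (slack 15); labor 36/36 (tight); reactor time 66/66 (tight).
Slack constraints have shadow price 0 (complementary slackness).
Dual feasibility on the basic columns requires 2·y_labor + 4·y_reactor time = 12, 1·y_labor + 1·y_reactor time = 4.
→ y_labor = 2 and y_reactor time = 2.
Shadow price of reactor time = 2.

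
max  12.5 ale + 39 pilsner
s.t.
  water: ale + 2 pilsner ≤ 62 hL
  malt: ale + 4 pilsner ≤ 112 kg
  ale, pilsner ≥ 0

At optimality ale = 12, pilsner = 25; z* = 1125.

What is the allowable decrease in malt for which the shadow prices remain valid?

50

Binding constraints: water, malt. The basis is B = [[1,2],[1,4]] with det 2.
Per unit decrease in malt, x* moves by d = (1, -0.5).
The basis stays optimal until pilsner reaches 0; allowable decrease = 50 kg.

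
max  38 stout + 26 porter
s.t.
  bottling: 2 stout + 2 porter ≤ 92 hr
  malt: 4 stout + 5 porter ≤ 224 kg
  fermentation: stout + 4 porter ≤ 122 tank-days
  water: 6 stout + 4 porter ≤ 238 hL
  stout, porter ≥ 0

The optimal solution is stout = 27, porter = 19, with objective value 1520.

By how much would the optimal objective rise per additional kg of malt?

Binding: bottling and water. Non-binding: malt (21 unused), fermentation (19 unused).
Slack constraints have shadow price 0 (complementary slackness).
The binding rows give the dual system: 2·y_bottling + 6·y_water = 38 and 2·y_bottling + 4·y_water = 26.
→ y_bottling = 1 and y_water = 6.
Shadow price of malt = 0.

0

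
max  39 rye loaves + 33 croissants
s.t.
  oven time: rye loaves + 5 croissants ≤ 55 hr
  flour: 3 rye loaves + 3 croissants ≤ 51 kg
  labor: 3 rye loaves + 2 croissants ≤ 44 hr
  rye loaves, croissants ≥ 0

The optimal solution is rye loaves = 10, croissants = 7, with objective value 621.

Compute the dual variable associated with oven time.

0

At the optimum: oven time uses 45 of 55 (slack = 10); flour uses 51 of 51 (binding); labor uses 44 of 44 (binding).
By complementary slackness, y = 0 for the non-binding constraint.
The binding rows give the dual system: 3·y_flour + 3·y_labor = 39 and 3·y_flour + 2·y_labor = 33.
This yields shadow prices y_flour = 7, y_labor = 6.
Shadow price of oven time = 0.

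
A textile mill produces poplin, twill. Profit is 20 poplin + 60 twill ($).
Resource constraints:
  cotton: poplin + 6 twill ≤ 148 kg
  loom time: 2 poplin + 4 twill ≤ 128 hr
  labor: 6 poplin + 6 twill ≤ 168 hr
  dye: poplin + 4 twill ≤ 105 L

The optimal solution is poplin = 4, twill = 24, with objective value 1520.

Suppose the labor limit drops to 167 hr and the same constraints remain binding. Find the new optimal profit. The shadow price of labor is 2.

Δb = -1, so new z* = 1520 + (2)·(-1) = 1520 − 2 = 1518.

1518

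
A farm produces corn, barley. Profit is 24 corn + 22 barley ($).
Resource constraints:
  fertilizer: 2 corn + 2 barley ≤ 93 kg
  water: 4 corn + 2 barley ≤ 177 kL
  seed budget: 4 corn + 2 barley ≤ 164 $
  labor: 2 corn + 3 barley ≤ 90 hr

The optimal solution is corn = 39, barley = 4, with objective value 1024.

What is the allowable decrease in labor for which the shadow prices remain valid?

8

Binding constraints: seed budget, labor. The basis is B = [[4,2],[2,3]] with det 8.
Per unit decrease in labor, x* moves by d = (0.25, -0.5).
The basis stays optimal until barley reaches 0; allowable decrease = 8 hr.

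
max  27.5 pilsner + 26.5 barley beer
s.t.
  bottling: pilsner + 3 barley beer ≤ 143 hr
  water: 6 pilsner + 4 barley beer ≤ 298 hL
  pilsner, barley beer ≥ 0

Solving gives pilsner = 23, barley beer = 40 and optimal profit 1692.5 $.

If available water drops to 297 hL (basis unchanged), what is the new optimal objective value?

1688.5

Both bottling and water are binding at x*.
The binding rows give the dual system: 1·y_bottling + 6·y_water = 27.5 and 3·y_bottling + 4·y_water = 26.5.
→ y_bottling = 3.5 and y_water = 4.
Δz = y_water·Δb = 4 × (-1) = -4, so new z* = 1692.5 − 4 = 1688.5.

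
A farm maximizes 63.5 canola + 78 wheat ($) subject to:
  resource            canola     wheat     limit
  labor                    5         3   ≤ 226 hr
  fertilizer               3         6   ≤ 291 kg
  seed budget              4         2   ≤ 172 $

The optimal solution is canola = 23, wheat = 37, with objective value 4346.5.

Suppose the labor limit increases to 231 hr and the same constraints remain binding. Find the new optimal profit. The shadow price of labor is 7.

Δb = 5, so new z* = 4346.5 + (7)·(5) = 4346.5 + 35 = 4381.5.

4381.5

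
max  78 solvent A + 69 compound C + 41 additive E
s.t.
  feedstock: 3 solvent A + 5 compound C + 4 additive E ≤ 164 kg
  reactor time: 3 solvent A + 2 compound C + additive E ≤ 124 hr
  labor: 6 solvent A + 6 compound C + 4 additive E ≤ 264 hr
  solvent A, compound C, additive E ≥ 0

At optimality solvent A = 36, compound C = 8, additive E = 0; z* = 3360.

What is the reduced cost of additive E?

Binding: reactor time and labor. Non-binding: feedstock (16 unused).
Since feedstock is not tight, its dual is 0.
From A_Bᵀ y = c: 3·y_reactor time + 6·y_labor = 78; 2·y_reactor time + 6·y_labor = 69.
Solving: y_reactor time = 9, y_labor = 8.5.
Reduced cost of additive E: c₃ − yᵀa₃ = 41 − (9·1 + 8.5·4) = 41 − 43 = -2.

-2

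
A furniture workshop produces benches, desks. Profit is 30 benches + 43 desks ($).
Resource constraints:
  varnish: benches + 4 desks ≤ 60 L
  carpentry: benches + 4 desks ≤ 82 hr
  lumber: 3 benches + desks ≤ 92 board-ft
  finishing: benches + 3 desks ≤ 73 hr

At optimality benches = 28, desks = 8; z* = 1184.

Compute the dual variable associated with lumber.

7

Check each constraint at x*: varnish 60/60 (tight); carpentry 60/82 (slack 22); lumber 92/92 (tight); finishing 52/73 (slack 21).
By complementary slackness, y = 0 for the non-binding constraints.
From A_Bᵀ y = c: 1·y_varnish + 3·y_lumber = 30; 4·y_varnish + 1·y_lumber = 43.
Solving: y_varnish = 9, y_lumber = 7.
Shadow price of lumber = 7.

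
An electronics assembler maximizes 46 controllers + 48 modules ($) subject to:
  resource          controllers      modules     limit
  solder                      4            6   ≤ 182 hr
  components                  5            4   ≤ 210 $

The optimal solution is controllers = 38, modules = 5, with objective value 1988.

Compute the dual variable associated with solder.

At the optimum: solder uses 182 of 182 (binding); components uses 210 of 210 (binding).
Dual feasibility on the basic columns requires 4·y_solder + 5·y_components = 46, 6·y_solder + 4·y_components = 48.
Solving: y_solder = 4, y_components = 6.
Shadow price of solder = 4.

4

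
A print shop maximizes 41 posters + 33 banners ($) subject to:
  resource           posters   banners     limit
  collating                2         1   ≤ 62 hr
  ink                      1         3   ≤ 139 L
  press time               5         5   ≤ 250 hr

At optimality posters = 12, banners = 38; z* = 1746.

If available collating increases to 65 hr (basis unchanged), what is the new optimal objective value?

1770

At the optimum: collating uses 62 of 62 (binding); ink uses 126 of 139 (slack = 13); press time uses 250 of 250 (binding).
By complementary slackness, y = 0 for the non-binding constraint.
The binding rows give the dual system: 2·y_collating + 5·y_press time = 41 and 1·y_collating + 5·y_press time = 33.
→ y_collating = 8 and y_press time = 5.
Δz = y_collating·Δb = 8 × (3) = 24, so new z* = 1746 + 24 = 1770.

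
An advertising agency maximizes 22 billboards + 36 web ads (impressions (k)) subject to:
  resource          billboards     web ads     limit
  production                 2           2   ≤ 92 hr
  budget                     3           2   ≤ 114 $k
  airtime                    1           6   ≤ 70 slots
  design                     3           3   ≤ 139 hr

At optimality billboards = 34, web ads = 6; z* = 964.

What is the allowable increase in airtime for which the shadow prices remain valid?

96

Binding constraints: budget, airtime. The basis is B = [[3,2],[1,6]] with det 16.
Per unit increase in airtime, x* moves by d = (-0.125, 0.1875).
The basis stays optimal until production becomes binding; allowable increase = 96 slots.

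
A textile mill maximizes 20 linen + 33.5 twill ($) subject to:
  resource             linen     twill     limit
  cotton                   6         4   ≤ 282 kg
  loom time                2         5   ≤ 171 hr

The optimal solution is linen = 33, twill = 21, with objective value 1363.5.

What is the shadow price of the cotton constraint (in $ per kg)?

Both cotton and loom time are binding at x*.
The binding rows give the dual system: 6·y_cotton + 2·y_loom time = 20 and 4·y_cotton + 5·y_loom time = 33.5.
This yields shadow prices y_cotton = 1.5, y_loom time = 5.5.
Shadow price of cotton = 1.5.

1.5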